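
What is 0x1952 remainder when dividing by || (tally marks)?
Convert 0x1952 (hexadecimal) → 1×4096 + 9×256 + 5×16 + 2 = 6482 (decimal)
Convert || (tally marks) → 2 (decimal)
Compute 6482 mod 2 = 0
0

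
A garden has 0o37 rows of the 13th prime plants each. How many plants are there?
Convert the 13th prime (prime index) → 41 (decimal)
Convert 0o37 (octal) → 3×8 + 7 = 31 (decimal)
Compute 41 × 31 = 1271
1271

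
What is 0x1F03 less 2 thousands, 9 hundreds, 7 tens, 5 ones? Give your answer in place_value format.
Convert 0x1F03 (hexadecimal) → 1×4096 + 15×256 + 3 = 7939 (decimal)
Convert 2 thousands, 9 hundreds, 7 tens, 5 ones (place-value notation) → 2×1000 + 9×100 + 7×10 + 5 = 2975 (decimal)
Compute 7939 - 2975 = 4964
Convert 4964 (decimal) → 4964 = 4×1000 + 9×100 + 6×10 + 4 → 4 thousands, 9 hundreds, 6 tens, 4 ones (place-value notation)
4 thousands, 9 hundreds, 6 tens, 4 ones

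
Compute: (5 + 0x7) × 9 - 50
Convert 0x7 (hexadecimal) → 7 (decimal)
Expression in decimal: (5 + 7) × 9 - 50
Parentheses first: 5 + 7 = 12
Multiply: 12 × 9 = 108
Subtract: 108 - 50 = 58
58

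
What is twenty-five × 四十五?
Convert twenty-five (English words) → 25 (decimal)
Convert 四十五 (Chinese numeral) → 4×10 + 5 = 45 (decimal)
Compute 25 × 45 = 1125
1125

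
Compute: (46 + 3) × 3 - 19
Parentheses first: 46 + 3 = 49
Multiply: 49 × 3 = 147
Subtract: 147 - 19 = 128
128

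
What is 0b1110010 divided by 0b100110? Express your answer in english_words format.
Convert 0b1110010 (binary) → 64 + 32 + 16 + 2 = 114 (decimal)
Convert 0b100110 (binary) → 32 + 4 + 2 = 38 (decimal)
Compute 114 ÷ 38 = 3
Convert 3 (decimal) → three (English words)
three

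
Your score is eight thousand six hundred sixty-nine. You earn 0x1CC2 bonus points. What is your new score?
Convert eight thousand six hundred sixty-nine (English words) → 8×1000 + 6×100 + 69 = 8669 (decimal)
Convert 0x1CC2 (hexadecimal) → 1×4096 + 12×256 + 12×16 + 2 = 7362 (decimal)
Compute 8669 + 7362 = 16031
16031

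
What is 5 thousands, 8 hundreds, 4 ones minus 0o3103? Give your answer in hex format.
Convert 5 thousands, 8 hundreds, 4 ones (place-value notation) → 5×1000 + 8×100 + 4 = 5804 (decimal)
Convert 0o3103 (octal) → 3×512 + 1×64 + 3 = 1603 (decimal)
Compute 5804 - 1603 = 4201
Convert 4201 (decimal) → 4201 = 1×4096 + 6×16 + 9 → 0x1069 (hexadecimal)
0x1069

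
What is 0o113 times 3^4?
Convert 0o113 (octal) → 1×64 + 1×8 + 3 = 75 (decimal)
Convert 3^4 (power) → 81 (decimal)
Compute 75 × 81 = 6075
6075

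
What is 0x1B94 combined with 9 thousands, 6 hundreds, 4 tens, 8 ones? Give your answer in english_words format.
Convert 0x1B94 (hexadecimal) → 1×4096 + 11×256 + 9×16 + 4 = 7060 (decimal)
Convert 9 thousands, 6 hundreds, 4 tens, 8 ones (place-value notation) → 9×1000 + 6×100 + 4×10 + 8 = 9648 (decimal)
Compute 7060 + 9648 = 16708
Convert 16708 (decimal) → 16708 = 16×1000 + 7×100 + 8 → sixteen thousand seven hundred eight (English words)
sixteen thousand seven hundred eight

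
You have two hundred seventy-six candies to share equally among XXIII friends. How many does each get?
Convert two hundred seventy-six (English words) → 2×100 + 76 = 276 (decimal)
Convert XXIII (Roman numeral) → 10 + 10 + 1 + 1 + 1 = 23 (decimal)
Compute 276 ÷ 23 = 12
12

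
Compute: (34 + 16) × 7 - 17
Parentheses first: 34 + 16 = 50
Multiply: 50 × 7 = 350
Subtract: 350 - 17 = 333
333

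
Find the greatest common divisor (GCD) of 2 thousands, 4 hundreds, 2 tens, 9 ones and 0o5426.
Convert 2 thousands, 4 hundreds, 2 tens, 9 ones (place-value notation) → 2×1000 + 4×100 + 2×10 + 9 = 2429 (decimal)
Convert 0o5426 (octal) → 5×512 + 4×64 + 2×8 + 6 = 2838 (decimal)
Compute gcd(2429, 2838) = 1
1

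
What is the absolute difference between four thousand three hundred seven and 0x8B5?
Convert four thousand three hundred seven (English words) → 4×1000 + 3×100 + 7 = 4307 (decimal)
Convert 0x8B5 (hexadecimal) → 8×256 + 11×16 + 5 = 2229 (decimal)
Compute |4307 - 2229| = 2078
2078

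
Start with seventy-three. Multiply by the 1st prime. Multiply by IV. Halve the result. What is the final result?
Convert seventy-three (English words) → 73 (decimal)
Start: 73
Convert the 1st prime (prime index) → 2 (decimal)
73 × 2 = 146
Convert IV (Roman numeral) → 4 (decimal)
146 × 4 = 584
584 ÷ 2 = 292
292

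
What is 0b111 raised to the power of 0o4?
Convert 0b111 (binary) → 4 + 2 + 1 = 7 (decimal)
Convert 0o4 (octal) → 4 (decimal)
Compute 7 ^ 4 = 2401
2401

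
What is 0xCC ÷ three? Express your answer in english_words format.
Convert 0xCC (hexadecimal) → 12×16 + 12 = 204 (decimal)
Convert three (English words) → 3 (decimal)
Compute 204 ÷ 3 = 68
Convert 68 (decimal) → sixty-eight (English words)
sixty-eight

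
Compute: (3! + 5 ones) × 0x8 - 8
Convert 3! (factorial) → 6 (decimal)
Convert 5 ones (place-value notation) → 5 (decimal)
Convert 0x8 (hexadecimal) → 8 (decimal)
Expression in decimal: (6 + 5) × 8 - 8
Parentheses first: 6 + 5 = 11
Multiply: 11 × 8 = 88
Subtract: 88 - 8 = 80
80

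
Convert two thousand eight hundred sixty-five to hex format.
Convert two thousand eight hundred sixty-five (English words) → 2×1000 + 8×100 + 65 = 2865 (decimal)
Convert 2865 (decimal) → 2865 = 11×256 + 3×16 + 1 → 0xB31 (hexadecimal)
0xB31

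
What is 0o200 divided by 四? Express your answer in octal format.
Convert 0o200 (octal) → 2×64 = 128 (decimal)
Convert 四 (Chinese numeral) → 4 (decimal)
Compute 128 ÷ 4 = 32
Convert 32 (decimal) → 32 = 4×8 → 0o40 (octal)
0o40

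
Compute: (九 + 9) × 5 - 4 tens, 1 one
Convert 九 (Chinese numeral) → 9 (decimal)
Convert 4 tens, 1 one (place-value notation) → 4×10 + 1 = 41 (decimal)
Expression in decimal: (9 + 9) × 5 - 41
Parentheses first: 9 + 9 = 18
Multiply: 18 × 5 = 90
Subtract: 90 - 41 = 49
49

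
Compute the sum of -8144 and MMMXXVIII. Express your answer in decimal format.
Convert MMMXXVIII (Roman numeral) → 1000 + 1000 + 1000 + 10 + 10 + 5 + 1 + 1 + 1 = 3028 (decimal)
Compute -8144 + 3028 = -5116
-5116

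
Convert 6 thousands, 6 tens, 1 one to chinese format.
Convert 6 thousands, 6 tens, 1 one (place-value notation) → 6×1000 + 6×10 + 1 = 6061 (decimal)
Convert 6061 (decimal) → 6061 = 6×1000 + 6×10 + 1 → 六千零六十一 (Chinese numeral)
六千零六十一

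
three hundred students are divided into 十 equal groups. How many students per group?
Convert three hundred (English words) → 3×100 = 300 (decimal)
Convert 十 (Chinese numeral) → 1×10 = 10 (decimal)
Compute 300 ÷ 10 = 30
30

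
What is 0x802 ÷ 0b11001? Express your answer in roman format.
Convert 0x802 (hexadecimal) → 8×256 + 2 = 2050 (decimal)
Convert 0b11001 (binary) → 16 + 8 + 1 = 25 (decimal)
Compute 2050 ÷ 25 = 82
Convert 82 (decimal) → 82 = 50 + 10 + 10 + 10 + 1 + 1 → LXXXII (Roman numeral)
LXXXII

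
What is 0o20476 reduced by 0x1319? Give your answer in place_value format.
Convert 0o20476 (octal) → 2×4096 + 4×64 + 7×8 + 6 = 8510 (decimal)
Convert 0x1319 (hexadecimal) → 1×4096 + 3×256 + 1×16 + 9 = 4889 (decimal)
Compute 8510 - 4889 = 3621
Convert 3621 (decimal) → 3621 = 3×1000 + 6×100 + 2×10 + 1 → 3 thousands, 6 hundreds, 2 tens, 1 one (place-value notation)
3 thousands, 6 hundreds, 2 tens, 1 one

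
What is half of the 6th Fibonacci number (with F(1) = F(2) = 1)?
The 6th Fibonacci number (with F(1) = F(2) = 1): 1, 1, 2, 3, 5, 8 → 8
Compute 8 ÷ 2 = 4
4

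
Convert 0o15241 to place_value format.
Convert 0o15241 (octal) → 1×4096 + 5×512 + 2×64 + 4×8 + 1 = 6817 (decimal)
Convert 6817 (decimal) → 6817 = 6×1000 + 8×100 + 1×10 + 7 → 6 thousands, 8 hundreds, 1 ten, 7 ones (place-value notation)
6 thousands, 8 hundreds, 1 ten, 7 ones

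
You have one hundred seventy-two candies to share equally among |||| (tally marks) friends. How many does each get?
Convert one hundred seventy-two (English words) → 1×100 + 72 = 172 (decimal)
Convert |||| (tally marks) → 4 (decimal)
Compute 172 ÷ 4 = 43
43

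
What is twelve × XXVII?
Convert twelve (English words) → 12 (decimal)
Convert XXVII (Roman numeral) → 10 + 10 + 5 + 1 + 1 = 27 (decimal)
Compute 12 × 27 = 324
324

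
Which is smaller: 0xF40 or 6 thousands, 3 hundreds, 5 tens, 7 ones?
Convert 0xF40 (hexadecimal) → 15×256 + 4×16 = 3904 (decimal)
Convert 6 thousands, 3 hundreds, 5 tens, 7 ones (place-value notation) → 6×1000 + 3×100 + 5×10 + 7 = 6357 (decimal)
Compare 3904 vs 6357: smaller = 3904
3904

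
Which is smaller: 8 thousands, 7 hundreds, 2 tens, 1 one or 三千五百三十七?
Convert 8 thousands, 7 hundreds, 2 tens, 1 one (place-value notation) → 8×1000 + 7×100 + 2×10 + 1 = 8721 (decimal)
Convert 三千五百三十七 (Chinese numeral) → 3×1000 + 5×100 + 3×10 + 7 = 3537 (decimal)
Compare 8721 vs 3537: smaller = 3537
3537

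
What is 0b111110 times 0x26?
Convert 0b111110 (binary) → 32 + 16 + 8 + 4 + 2 = 62 (decimal)
Convert 0x26 (hexadecimal) → 2×16 + 6 = 38 (decimal)
Compute 62 × 38 = 2356
2356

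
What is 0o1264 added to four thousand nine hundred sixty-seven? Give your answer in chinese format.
Convert 0o1264 (octal) → 1×512 + 2×64 + 6×8 + 4 = 692 (decimal)
Convert four thousand nine hundred sixty-seven (English words) → 4×1000 + 9×100 + 67 = 4967 (decimal)
Compute 692 + 4967 = 5659
Convert 5659 (decimal) → 5659 = 5×1000 + 6×100 + 5×10 + 9 → 五千六百五十九 (Chinese numeral)
五千六百五十九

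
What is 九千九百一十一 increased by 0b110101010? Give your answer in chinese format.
Convert 九千九百一十一 (Chinese numeral) → 9×1000 + 9×100 + 1×10 + 1 = 9911 (decimal)
Convert 0b110101010 (binary) → 256 + 128 + 32 + 8 + 2 = 426 (decimal)
Compute 9911 + 426 = 10337
Convert 10337 (decimal) → 10337 = 1×10000 + 3×100 + 3×10 + 7 → 一万零三百三十七 (Chinese numeral)
一万零三百三十七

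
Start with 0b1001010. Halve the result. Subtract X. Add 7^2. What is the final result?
Convert 0b1001010 (binary) → 64 + 8 + 2 = 74 (decimal)
Start: 74
74 ÷ 2 = 37
Convert X (Roman numeral) → 10 (decimal)
37 - 10 = 27
Convert 7^2 (power) → 49 (decimal)
27 + 49 = 76
76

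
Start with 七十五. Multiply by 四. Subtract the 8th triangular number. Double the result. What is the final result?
Convert 七十五 (Chinese numeral) → 7×10 + 5 = 75 (decimal)
Start: 75
Convert 四 (Chinese numeral) → 4 (decimal)
75 × 4 = 300
Convert the 8th triangular number (triangular index) → 8×9/2 = 36 (decimal)
300 - 36 = 264
264 × 2 = 528
528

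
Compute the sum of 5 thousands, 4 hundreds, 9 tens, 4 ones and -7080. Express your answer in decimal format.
Convert 5 thousands, 4 hundreds, 9 tens, 4 ones (place-value notation) → 5×1000 + 4×100 + 9×10 + 4 = 5494 (decimal)
Compute 5494 + -7080 = -1586
-1586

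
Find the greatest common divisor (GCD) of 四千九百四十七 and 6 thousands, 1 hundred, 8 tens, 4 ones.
Convert 四千九百四十七 (Chinese numeral) → 4×1000 + 9×100 + 4×10 + 7 = 4947 (decimal)
Convert 6 thousands, 1 hundred, 8 tens, 4 ones (place-value notation) → 6×1000 + 1×100 + 8×10 + 4 = 6184 (decimal)
Compute gcd(4947, 6184) = 1
1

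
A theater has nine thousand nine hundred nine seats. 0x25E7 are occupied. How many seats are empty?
Convert nine thousand nine hundred nine (English words) → 9×1000 + 9×100 + 9 = 9909 (decimal)
Convert 0x25E7 (hexadecimal) → 2×4096 + 5×256 + 14×16 + 7 = 9703 (decimal)
Compute 9909 - 9703 = 206
206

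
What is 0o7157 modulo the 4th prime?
Convert 0o7157 (octal) → 7×512 + 1×64 + 5×8 + 7 = 3695 (decimal)
Convert the 4th prime (prime index) → 7 (decimal)
Compute 3695 mod 7 = 6
6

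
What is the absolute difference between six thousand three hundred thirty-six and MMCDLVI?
Convert six thousand three hundred thirty-six (English words) → 6×1000 + 3×100 + 36 = 6336 (decimal)
Convert MMCDLVI (Roman numeral) → 1000 + 1000 + 400 + 50 + 5 + 1 = 2456 (decimal)
Compute |6336 - 2456| = 3880
3880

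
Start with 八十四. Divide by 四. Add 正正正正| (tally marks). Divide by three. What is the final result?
Convert 八十四 (Chinese numeral) → 8×10 + 4 = 84 (decimal)
Start: 84
Convert 四 (Chinese numeral) → 4 (decimal)
84 ÷ 4 = 21
Convert 正正正正| (tally marks) → 5 + 5 + 5 + 5 + 1 = 21 (decimal)
21 + 21 = 42
Convert three (English words) → 3 (decimal)
42 ÷ 3 = 14
14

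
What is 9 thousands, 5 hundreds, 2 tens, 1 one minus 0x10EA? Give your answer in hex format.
Convert 9 thousands, 5 hundreds, 2 tens, 1 one (place-value notation) → 9×1000 + 5×100 + 2×10 + 1 = 9521 (decimal)
Convert 0x10EA (hexadecimal) → 1×4096 + 14×16 + 10 = 4330 (decimal)
Compute 9521 - 4330 = 5191
Convert 5191 (decimal) → 5191 = 1×4096 + 4×256 + 4×16 + 7 → 0x1447 (hexadecimal)
0x1447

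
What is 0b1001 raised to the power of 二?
Convert 0b1001 (binary) → 8 + 1 = 9 (decimal)
Convert 二 (Chinese numeral) → 2 (decimal)
Compute 9 ^ 2 = 81
81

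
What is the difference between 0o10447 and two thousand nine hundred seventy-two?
Convert 0o10447 (octal) → 1×4096 + 4×64 + 4×8 + 7 = 4391 (decimal)
Convert two thousand nine hundred seventy-two (English words) → 2×1000 + 9×100 + 72 = 2972 (decimal)
Difference: |4391 - 2972| = 1419
1419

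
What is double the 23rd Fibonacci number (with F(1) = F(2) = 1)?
The 23rd Fibonacci number (with F(1) = F(2) = 1) = 28657
Compute 28657 × 2 = 57314
57314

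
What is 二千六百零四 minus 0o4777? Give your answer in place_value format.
Convert 二千六百零四 (Chinese numeral) → 2×1000 + 6×100 + 4 = 2604 (decimal)
Convert 0o4777 (octal) → 4×512 + 7×64 + 7×8 + 7 = 2559 (decimal)
Compute 2604 - 2559 = 45
Convert 45 (decimal) → 45 = 4×10 + 5 → 4 tens, 5 ones (place-value notation)
4 tens, 5 ones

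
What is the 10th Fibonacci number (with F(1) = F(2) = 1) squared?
The 10th Fibonacci number (with F(1) = F(2) = 1): 1, 1, 2, 3, 5, 8, 13, 21, 34, 55 → 55
Compute 55² = 55 × 55 = 3025
3025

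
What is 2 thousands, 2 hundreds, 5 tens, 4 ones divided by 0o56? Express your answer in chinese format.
Convert 2 thousands, 2 hundreds, 5 tens, 4 ones (place-value notation) → 2×1000 + 2×100 + 5×10 + 4 = 2254 (decimal)
Convert 0o56 (octal) → 5×8 + 6 = 46 (decimal)
Compute 2254 ÷ 46 = 49
Convert 49 (decimal) → 49 = 4×10 + 9 → 四十九 (Chinese numeral)
四十九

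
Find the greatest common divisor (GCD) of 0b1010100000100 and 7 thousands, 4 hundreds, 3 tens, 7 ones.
Convert 0b1010100000100 (binary) → 4096 + 1024 + 256 + 4 = 5380 (decimal)
Convert 7 thousands, 4 hundreds, 3 tens, 7 ones (place-value notation) → 7×1000 + 4×100 + 3×10 + 7 = 7437 (decimal)
Compute gcd(5380, 7437) = 1
1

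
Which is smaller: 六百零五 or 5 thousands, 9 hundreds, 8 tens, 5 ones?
Convert 六百零五 (Chinese numeral) → 6×100 + 5 = 605 (decimal)
Convert 5 thousands, 9 hundreds, 8 tens, 5 ones (place-value notation) → 5×1000 + 9×100 + 8×10 + 5 = 5985 (decimal)
Compare 605 vs 5985: smaller = 605
605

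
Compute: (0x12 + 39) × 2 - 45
Convert 0x12 (hexadecimal) → 1×16 + 2 = 18 (decimal)
Expression in decimal: (18 + 39) × 2 - 45
Parentheses first: 18 + 39 = 57
Multiply: 57 × 2 = 114
Subtract: 114 - 45 = 69
69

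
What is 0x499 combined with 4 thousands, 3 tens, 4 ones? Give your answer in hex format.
Convert 0x499 (hexadecimal) → 4×256 + 9×16 + 9 = 1177 (decimal)
Convert 4 thousands, 3 tens, 4 ones (place-value notation) → 4×1000 + 3×10 + 4 = 4034 (decimal)
Compute 1177 + 4034 = 5211
Convert 5211 (decimal) → 5211 = 1×4096 + 4×256 + 5×16 + 11 → 0x145B (hexadecimal)
0x145B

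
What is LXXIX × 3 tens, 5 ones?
Convert LXXIX (Roman numeral) → 50 + 10 + 10 + 9 = 79 (decimal)
Convert 3 tens, 5 ones (place-value notation) → 3×10 + 5 = 35 (decimal)
Compute 79 × 35 = 2765
2765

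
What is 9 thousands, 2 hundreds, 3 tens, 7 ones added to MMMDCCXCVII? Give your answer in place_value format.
Convert 9 thousands, 2 hundreds, 3 tens, 7 ones (place-value notation) → 9×1000 + 2×100 + 3×10 + 7 = 9237 (decimal)
Convert MMMDCCXCVII (Roman numeral) → 1000 + 1000 + 1000 + 500 + 100 + 100 + 90 + 5 + 1 + 1 = 3797 (decimal)
Compute 9237 + 3797 = 13034
Convert 13034 (decimal) → 13034 = 13×1000 + 3×10 + 4 → 13 thousands, 3 tens, 4 ones (place-value notation)
13 thousands, 3 tens, 4 ones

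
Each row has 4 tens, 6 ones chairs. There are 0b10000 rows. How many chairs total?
Convert 4 tens, 6 ones (place-value notation) → 4×10 + 6 = 46 (decimal)
Convert 0b10000 (binary) → 16 (decimal)
Compute 46 × 16 = 736
736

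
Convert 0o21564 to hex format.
Convert 0o21564 (octal) → 2×4096 + 1×512 + 5×64 + 6×8 + 4 = 9076 (decimal)
Convert 9076 (decimal) → 9076 = 2×4096 + 3×256 + 7×16 + 4 → 0x2374 (hexadecimal)
0x2374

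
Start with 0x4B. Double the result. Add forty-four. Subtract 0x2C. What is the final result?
Convert 0x4B (hexadecimal) → 4×16 + 11 = 75 (decimal)
Start: 75
75 × 2 = 150
Convert forty-four (English words) → 44 (decimal)
150 + 44 = 194
Convert 0x2C (hexadecimal) → 2×16 + 12 = 44 (decimal)
194 - 44 = 150
150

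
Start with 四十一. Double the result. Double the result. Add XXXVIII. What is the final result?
Convert 四十一 (Chinese numeral) → 4×10 + 1 = 41 (decimal)
Start: 41
41 × 2 = 82
82 × 2 = 164
Convert XXXVIII (Roman numeral) → 10 + 10 + 10 + 5 + 1 + 1 + 1 = 38 (decimal)
164 + 38 = 202
202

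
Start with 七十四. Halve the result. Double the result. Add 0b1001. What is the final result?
Convert 七十四 (Chinese numeral) → 7×10 + 4 = 74 (decimal)
Start: 74
74 ÷ 2 = 37
37 × 2 = 74
Convert 0b1001 (binary) → 8 + 1 = 9 (decimal)
74 + 9 = 83
83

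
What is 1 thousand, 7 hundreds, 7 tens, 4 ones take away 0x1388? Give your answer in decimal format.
Convert 1 thousand, 7 hundreds, 7 tens, 4 ones (place-value notation) → 1×1000 + 7×100 + 7×10 + 4 = 1774 (decimal)
Convert 0x1388 (hexadecimal) → 1×4096 + 3×256 + 8×16 + 8 = 5000 (decimal)
Compute 1774 - 5000 = -3226
-3226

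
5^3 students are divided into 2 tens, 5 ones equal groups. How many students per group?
Convert 5^3 (power) → 125 (decimal)
Convert 2 tens, 5 ones (place-value notation) → 2×10 + 5 = 25 (decimal)
Compute 125 ÷ 25 = 5
5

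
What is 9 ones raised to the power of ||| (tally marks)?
Convert 9 ones (place-value notation) → 9 (decimal)
Convert ||| (tally marks) → 3 (decimal)
Compute 9 ^ 3 = 729
729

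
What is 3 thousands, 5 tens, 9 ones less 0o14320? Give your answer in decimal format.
Convert 3 thousands, 5 tens, 9 ones (place-value notation) → 3×1000 + 5×10 + 9 = 3059 (decimal)
Convert 0o14320 (octal) → 1×4096 + 4×512 + 3×64 + 2×8 = 6352 (decimal)
Compute 3059 - 6352 = -3293
-3293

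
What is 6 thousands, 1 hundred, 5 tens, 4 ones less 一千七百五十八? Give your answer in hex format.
Convert 6 thousands, 1 hundred, 5 tens, 4 ones (place-value notation) → 6×1000 + 1×100 + 5×10 + 4 = 6154 (decimal)
Convert 一千七百五十八 (Chinese numeral) → 1×1000 + 7×100 + 5×10 + 8 = 1758 (decimal)
Compute 6154 - 1758 = 4396
Convert 4396 (decimal) → 4396 = 1×4096 + 1×256 + 2×16 + 12 → 0x112C (hexadecimal)
0x112C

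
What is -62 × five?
Convert five (English words) → 5 (decimal)
Compute -62 × 5 = -310
-310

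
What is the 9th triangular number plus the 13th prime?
The 9th triangular number = 9×10/2 = 45
Convert the 13th prime (prime index) → 41 (decimal)
Compute 45 + 41 = 86
86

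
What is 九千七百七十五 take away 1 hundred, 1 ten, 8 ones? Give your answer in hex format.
Convert 九千七百七十五 (Chinese numeral) → 9×1000 + 7×100 + 7×10 + 5 = 9775 (decimal)
Convert 1 hundred, 1 ten, 8 ones (place-value notation) → 1×100 + 1×10 + 8 = 118 (decimal)
Compute 9775 - 118 = 9657
Convert 9657 (decimal) → 9657 = 2×4096 + 5×256 + 11×16 + 9 → 0x25B9 (hexadecimal)
0x25B9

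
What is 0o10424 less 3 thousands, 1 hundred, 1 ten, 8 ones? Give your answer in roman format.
Convert 0o10424 (octal) → 1×4096 + 4×64 + 2×8 + 4 = 4372 (decimal)
Convert 3 thousands, 1 hundred, 1 ten, 8 ones (place-value notation) → 3×1000 + 1×100 + 1×10 + 8 = 3118 (decimal)
Compute 4372 - 3118 = 1254
Convert 1254 (decimal) → 1254 = 1000 + 100 + 100 + 50 + 4 → MCCLIV (Roman numeral)
MCCLIV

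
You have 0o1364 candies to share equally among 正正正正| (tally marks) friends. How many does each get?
Convert 0o1364 (octal) → 1×512 + 3×64 + 6×8 + 4 = 756 (decimal)
Convert 正正正正| (tally marks) → 5 + 5 + 5 + 5 + 1 = 21 (decimal)
Compute 756 ÷ 21 = 36
36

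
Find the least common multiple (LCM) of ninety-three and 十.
Convert ninety-three (English words) → 93 (decimal)
Convert 十 (Chinese numeral) → 1×10 = 10 (decimal)
Compute lcm(93, 10) = 930
930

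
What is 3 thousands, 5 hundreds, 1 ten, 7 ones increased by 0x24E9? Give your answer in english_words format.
Convert 3 thousands, 5 hundreds, 1 ten, 7 ones (place-value notation) → 3×1000 + 5×100 + 1×10 + 7 = 3517 (decimal)
Convert 0x24E9 (hexadecimal) → 2×4096 + 4×256 + 14×16 + 9 = 9449 (decimal)
Compute 3517 + 9449 = 12966
Convert 12966 (decimal) → 12966 = 12×1000 + 9×100 + 66 → twelve thousand nine hundred sixty-six (English words)
twelve thousand nine hundred sixty-six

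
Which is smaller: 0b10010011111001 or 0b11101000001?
Convert 0b10010011111001 (binary) → 8192 + 1024 + 128 + 64 + 32 + 16 + 8 + 1 = 9465 (decimal)
Convert 0b11101000001 (binary) → 1024 + 512 + 256 + 64 + 1 = 1857 (decimal)
Compare 9465 vs 1857: smaller = 1857
1857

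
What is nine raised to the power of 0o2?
Convert nine (English words) → 9 (decimal)
Convert 0o2 (octal) → 2 (decimal)
Compute 9 ^ 2 = 81
81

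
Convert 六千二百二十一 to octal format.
Convert 六千二百二十一 (Chinese numeral) → 6×1000 + 2×100 + 2×10 + 1 = 6221 (decimal)
Convert 6221 (decimal) → 6221 = 1×4096 + 4×512 + 1×64 + 1×8 + 5 → 0o14115 (octal)
0o14115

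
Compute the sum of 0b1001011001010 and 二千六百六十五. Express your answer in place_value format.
Convert 0b1001011001010 (binary) → 4096 + 512 + 128 + 64 + 8 + 2 = 4810 (decimal)
Convert 二千六百六十五 (Chinese numeral) → 2×1000 + 6×100 + 6×10 + 5 = 2665 (decimal)
Compute 4810 + 2665 = 7475
Convert 7475 (decimal) → 7475 = 7×1000 + 4×100 + 7×10 + 5 → 7 thousands, 4 hundreds, 7 tens, 5 ones (place-value notation)
7 thousands, 4 hundreds, 7 tens, 5 ones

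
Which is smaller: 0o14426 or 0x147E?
Convert 0o14426 (octal) → 1×4096 + 4×512 + 4×64 + 2×8 + 6 = 6422 (decimal)
Convert 0x147E (hexadecimal) → 1×4096 + 4×256 + 7×16 + 14 = 5246 (decimal)
Compare 6422 vs 5246: smaller = 5246
5246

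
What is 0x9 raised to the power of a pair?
Convert 0x9 (hexadecimal) → 9 (decimal)
Convert a pair (colloquial) → 2 (decimal)
Compute 9 ^ 2 = 81
81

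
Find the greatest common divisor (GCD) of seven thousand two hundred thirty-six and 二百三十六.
Convert seven thousand two hundred thirty-six (English words) → 7×1000 + 2×100 + 36 = 7236 (decimal)
Convert 二百三十六 (Chinese numeral) → 2×100 + 3×10 + 6 = 236 (decimal)
Compute gcd(7236, 236) = 4
4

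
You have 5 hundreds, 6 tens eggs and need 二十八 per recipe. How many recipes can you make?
Convert 5 hundreds, 6 tens (place-value notation) → 5×100 + 6×10 = 560 (decimal)
Convert 二十八 (Chinese numeral) → 2×10 + 8 = 28 (decimal)
Compute 560 ÷ 28 = 20
20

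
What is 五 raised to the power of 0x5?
Convert 五 (Chinese numeral) → 5 (decimal)
Convert 0x5 (hexadecimal) → 5 (decimal)
Compute 5 ^ 5 = 3125
3125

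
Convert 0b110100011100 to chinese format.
Convert 0b110100011100 (binary) → 2048 + 1024 + 256 + 16 + 8 + 4 = 3356 (decimal)
Convert 3356 (decimal) → 3356 = 3×1000 + 3×100 + 5×10 + 6 → 三千三百五十六 (Chinese numeral)
三千三百五十六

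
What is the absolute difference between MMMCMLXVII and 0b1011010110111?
Convert MMMCMLXVII (Roman numeral) → 1000 + 1000 + 1000 + 900 + 50 + 10 + 5 + 1 + 1 = 3967 (decimal)
Convert 0b1011010110111 (binary) → 4096 + 1024 + 512 + 128 + 32 + 16 + 4 + 2 + 1 = 5815 (decimal)
Compute |3967 - 5815| = 1848
1848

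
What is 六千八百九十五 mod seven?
Convert 六千八百九十五 (Chinese numeral) → 6×1000 + 8×100 + 9×10 + 5 = 6895 (decimal)
Convert seven (English words) → 7 (decimal)
Compute 6895 mod 7 = 0
0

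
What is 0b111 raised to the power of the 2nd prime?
Convert 0b111 (binary) → 4 + 2 + 1 = 7 (decimal)
Convert the 2nd prime (prime index) → 3 (decimal)
Compute 7 ^ 3 = 343
343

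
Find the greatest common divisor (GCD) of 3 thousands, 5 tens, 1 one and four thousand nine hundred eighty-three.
Convert 3 thousands, 5 tens, 1 one (place-value notation) → 3×1000 + 5×10 + 1 = 3051 (decimal)
Convert four thousand nine hundred eighty-three (English words) → 4×1000 + 9×100 + 83 = 4983 (decimal)
Compute gcd(3051, 4983) = 3
3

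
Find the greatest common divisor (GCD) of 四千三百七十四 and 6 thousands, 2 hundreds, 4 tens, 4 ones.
Convert 四千三百七十四 (Chinese numeral) → 4×1000 + 3×100 + 7×10 + 4 = 4374 (decimal)
Convert 6 thousands, 2 hundreds, 4 tens, 4 ones (place-value notation) → 6×1000 + 2×100 + 4×10 + 4 = 6244 (decimal)
Compute gcd(4374, 6244) = 2
2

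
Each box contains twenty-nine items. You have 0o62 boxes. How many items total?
Convert twenty-nine (English words) → 29 (decimal)
Convert 0o62 (octal) → 6×8 + 2 = 50 (decimal)
Compute 29 × 50 = 1450
1450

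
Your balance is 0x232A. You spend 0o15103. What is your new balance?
Convert 0x232A (hexadecimal) → 2×4096 + 3×256 + 2×16 + 10 = 9002 (decimal)
Convert 0o15103 (octal) → 1×4096 + 5×512 + 1×64 + 3 = 6723 (decimal)
Compute 9002 - 6723 = 2279
2279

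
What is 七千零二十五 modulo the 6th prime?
Convert 七千零二十五 (Chinese numeral) → 7×1000 + 2×10 + 5 = 7025 (decimal)
Convert the 6th prime (prime index) → 13 (decimal)
Compute 7025 mod 13 = 5
5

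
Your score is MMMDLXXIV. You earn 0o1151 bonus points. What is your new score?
Convert MMMDLXXIV (Roman numeral) → 1000 + 1000 + 1000 + 500 + 50 + 10 + 10 + 4 = 3574 (decimal)
Convert 0o1151 (octal) → 1×512 + 1×64 + 5×8 + 1 = 617 (decimal)
Compute 3574 + 617 = 4191
4191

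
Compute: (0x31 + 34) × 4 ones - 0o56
Convert 0x31 (hexadecimal) → 3×16 + 1 = 49 (decimal)
Convert 4 ones (place-value notation) → 4 (decimal)
Convert 0o56 (octal) → 5×8 + 6 = 46 (decimal)
Expression in decimal: (49 + 34) × 4 - 46
Parentheses first: 49 + 34 = 83
Multiply: 83 × 4 = 332
Subtract: 332 - 46 = 286
286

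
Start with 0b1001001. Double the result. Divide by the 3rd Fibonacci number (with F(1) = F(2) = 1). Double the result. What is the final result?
Convert 0b1001001 (binary) → 64 + 8 + 1 = 73 (decimal)
Start: 73
73 × 2 = 146
Convert the 3rd Fibonacci number (with F(1) = F(2) = 1) (Fibonacci index) → 1, 1, 2 → 2 (decimal)
146 ÷ 2 = 73
73 × 2 = 146
146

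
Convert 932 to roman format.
Convert 932 (decimal) → 932 = 900 + 10 + 10 + 10 + 1 + 1 → CMXXXII (Roman numeral)
CMXXXII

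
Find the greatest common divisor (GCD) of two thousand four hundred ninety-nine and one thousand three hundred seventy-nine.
Convert two thousand four hundred ninety-nine (English words) → 2×1000 + 4×100 + 99 = 2499 (decimal)
Convert one thousand three hundred seventy-nine (English words) → 1×1000 + 3×100 + 79 = 1379 (decimal)
Compute gcd(2499, 1379) = 7
7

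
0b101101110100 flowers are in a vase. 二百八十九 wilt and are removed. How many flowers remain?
Convert 0b101101110100 (binary) → 2048 + 512 + 256 + 64 + 32 + 16 + 4 = 2932 (decimal)
Convert 二百八十九 (Chinese numeral) → 2×100 + 8×10 + 9 = 289 (decimal)
Compute 2932 - 289 = 2643
2643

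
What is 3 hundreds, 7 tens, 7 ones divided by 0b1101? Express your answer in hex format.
Convert 3 hundreds, 7 tens, 7 ones (place-value notation) → 3×100 + 7×10 + 7 = 377 (decimal)
Convert 0b1101 (binary) → 8 + 4 + 1 = 13 (decimal)
Compute 377 ÷ 13 = 29
Convert 29 (decimal) → 29 = 1×16 + 13 → 0x1D (hexadecimal)
0x1D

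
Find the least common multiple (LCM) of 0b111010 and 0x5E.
Convert 0b111010 (binary) → 32 + 16 + 8 + 2 = 58 (decimal)
Convert 0x5E (hexadecimal) → 5×16 + 14 = 94 (decimal)
Compute lcm(58, 94) = 2726
2726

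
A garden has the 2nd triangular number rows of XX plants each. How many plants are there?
Convert XX (Roman numeral) → 10 + 10 = 20 (decimal)
Convert the 2nd triangular number (triangular index) → 2×3/2 = 3 (decimal)
Compute 20 × 3 = 60
60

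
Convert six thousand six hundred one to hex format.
Convert six thousand six hundred one (English words) → 6×1000 + 6×100 + 1 = 6601 (decimal)
Convert 6601 (decimal) → 6601 = 1×4096 + 9×256 + 12×16 + 9 → 0x19C9 (hexadecimal)
0x19C9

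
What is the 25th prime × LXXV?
Convert the 25th prime (prime index) → 97 (decimal)
Convert LXXV (Roman numeral) → 50 + 10 + 10 + 5 = 75 (decimal)
Compute 97 × 75 = 7275
7275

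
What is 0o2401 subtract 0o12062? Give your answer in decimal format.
Convert 0o2401 (octal) → 2×512 + 4×64 + 1 = 1281 (decimal)
Convert 0o12062 (octal) → 1×4096 + 2×512 + 6×8 + 2 = 5170 (decimal)
Compute 1281 - 5170 = -3889
-3889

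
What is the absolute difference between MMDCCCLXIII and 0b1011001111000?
Convert MMDCCCLXIII (Roman numeral) → 1000 + 1000 + 500 + 100 + 100 + 100 + 50 + 10 + 1 + 1 + 1 = 2863 (decimal)
Convert 0b1011001111000 (binary) → 4096 + 1024 + 512 + 64 + 32 + 16 + 8 = 5752 (decimal)
Compute |2863 - 5752| = 2889
2889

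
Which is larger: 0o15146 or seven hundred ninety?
Convert 0o15146 (octal) → 1×4096 + 5×512 + 1×64 + 4×8 + 6 = 6758 (decimal)
Convert seven hundred ninety (English words) → 7×100 + 90 = 790 (decimal)
Compare 6758 vs 790: larger = 6758
6758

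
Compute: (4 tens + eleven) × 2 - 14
Convert 4 tens (place-value notation) → 4×10 = 40 (decimal)
Convert eleven (English words) → 11 (decimal)
Expression in decimal: (40 + 11) × 2 - 14
Parentheses first: 40 + 11 = 51
Multiply: 51 × 2 = 102
Subtract: 102 - 14 = 88
88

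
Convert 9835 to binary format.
Convert 9835 (decimal) → 9835 = 8192 + 1024 + 512 + 64 + 32 + 8 + 2 + 1 → 0b10011001101011 (binary)
0b10011001101011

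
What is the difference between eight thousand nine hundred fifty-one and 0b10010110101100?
Convert eight thousand nine hundred fifty-one (English words) → 8×1000 + 9×100 + 51 = 8951 (decimal)
Convert 0b10010110101100 (binary) → 8192 + 1024 + 256 + 128 + 32 + 8 + 4 = 9644 (decimal)
Difference: |8951 - 9644| = 693
693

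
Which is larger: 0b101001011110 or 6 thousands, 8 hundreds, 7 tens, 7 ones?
Convert 0b101001011110 (binary) → 2048 + 512 + 64 + 16 + 8 + 4 + 2 = 2654 (decimal)
Convert 6 thousands, 8 hundreds, 7 tens, 7 ones (place-value notation) → 6×1000 + 8×100 + 7×10 + 7 = 6877 (decimal)
Compare 2654 vs 6877: larger = 6877
6877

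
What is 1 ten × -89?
Convert 1 ten (place-value notation) → 1×10 = 10 (decimal)
Compute 10 × -89 = -890
-890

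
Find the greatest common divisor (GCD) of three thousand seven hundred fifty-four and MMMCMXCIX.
Convert three thousand seven hundred fifty-four (English words) → 3×1000 + 7×100 + 54 = 3754 (decimal)
Convert MMMCMXCIX (Roman numeral) → 1000 + 1000 + 1000 + 900 + 90 + 9 = 3999 (decimal)
Compute gcd(3754, 3999) = 1
1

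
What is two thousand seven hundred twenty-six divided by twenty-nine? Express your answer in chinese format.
Convert two thousand seven hundred twenty-six (English words) → 2×1000 + 7×100 + 26 = 2726 (decimal)
Convert twenty-nine (English words) → 29 (decimal)
Compute 2726 ÷ 29 = 94
Convert 94 (decimal) → 94 = 9×10 + 4 → 九十四 (Chinese numeral)
九十四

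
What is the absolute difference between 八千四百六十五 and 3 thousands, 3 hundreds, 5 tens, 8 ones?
Convert 八千四百六十五 (Chinese numeral) → 8×1000 + 4×100 + 6×10 + 5 = 8465 (decimal)
Convert 3 thousands, 3 hundreds, 5 tens, 8 ones (place-value notation) → 3×1000 + 3×100 + 5×10 + 8 = 3358 (decimal)
Compute |8465 - 3358| = 5107
5107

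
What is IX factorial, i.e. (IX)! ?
Convert IX (Roman numeral) → 9 (decimal)
Compute 9! = 362880
362880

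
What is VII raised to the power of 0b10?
Convert VII (Roman numeral) → 5 + 1 + 1 = 7 (decimal)
Convert 0b10 (binary) → 2 (decimal)
Compute 7 ^ 2 = 49
49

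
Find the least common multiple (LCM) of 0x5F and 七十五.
Convert 0x5F (hexadecimal) → 5×16 + 15 = 95 (decimal)
Convert 七十五 (Chinese numeral) → 7×10 + 5 = 75 (decimal)
Compute lcm(95, 75) = 1425
1425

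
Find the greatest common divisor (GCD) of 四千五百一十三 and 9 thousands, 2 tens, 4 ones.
Convert 四千五百一十三 (Chinese numeral) → 4×1000 + 5×100 + 1×10 + 3 = 4513 (decimal)
Convert 9 thousands, 2 tens, 4 ones (place-value notation) → 9×1000 + 2×10 + 4 = 9024 (decimal)
Compute gcd(4513, 9024) = 1
1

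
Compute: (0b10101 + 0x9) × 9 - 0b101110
Convert 0b10101 (binary) → 16 + 4 + 1 = 21 (decimal)
Convert 0x9 (hexadecimal) → 9 (decimal)
Convert 0b101110 (binary) → 32 + 8 + 4 + 2 = 46 (decimal)
Expression in decimal: (21 + 9) × 9 - 46
Parentheses first: 21 + 9 = 30
Multiply: 30 × 9 = 270
Subtract: 270 - 46 = 224
224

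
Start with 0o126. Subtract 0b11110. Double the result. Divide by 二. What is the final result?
Convert 0o126 (octal) → 1×64 + 2×8 + 6 = 86 (decimal)
Start: 86
Convert 0b11110 (binary) → 16 + 8 + 4 + 2 = 30 (decimal)
86 - 30 = 56
56 × 2 = 112
Convert 二 (Chinese numeral) → 2 (decimal)
112 ÷ 2 = 56
56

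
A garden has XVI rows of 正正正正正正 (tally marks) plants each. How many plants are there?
Convert 正正正正正正 (tally marks) → 5 + 5 + 5 + 5 + 5 + 5 = 30 (decimal)
Convert XVI (Roman numeral) → 10 + 5 + 1 = 16 (decimal)
Compute 30 × 16 = 480
480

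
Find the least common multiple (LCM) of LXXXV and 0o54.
Convert LXXXV (Roman numeral) → 50 + 10 + 10 + 10 + 5 = 85 (decimal)
Convert 0o54 (octal) → 5×8 + 4 = 44 (decimal)
Compute lcm(85, 44) = 3740
3740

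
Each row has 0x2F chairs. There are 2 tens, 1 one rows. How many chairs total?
Convert 0x2F (hexadecimal) → 2×16 + 15 = 47 (decimal)
Convert 2 tens, 1 one (place-value notation) → 2×10 + 1 = 21 (decimal)
Compute 47 × 21 = 987
987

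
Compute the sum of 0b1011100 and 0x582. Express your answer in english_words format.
Convert 0b1011100 (binary) → 64 + 16 + 8 + 4 = 92 (decimal)
Convert 0x582 (hexadecimal) → 5×256 + 8×16 + 2 = 1410 (decimal)
Compute 92 + 1410 = 1502
Convert 1502 (decimal) → 1502 = 1×1000 + 5×100 + 2 → one thousand five hundred two (English words)
one thousand five hundred two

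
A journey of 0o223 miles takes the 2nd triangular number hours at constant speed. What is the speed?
Convert 0o223 (octal) → 2×64 + 2×8 + 3 = 147 (decimal)
Convert the 2nd triangular number (triangular index) → 2×3/2 = 3 (decimal)
Compute 147 ÷ 3 = 49
49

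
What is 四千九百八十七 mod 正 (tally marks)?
Convert 四千九百八十七 (Chinese numeral) → 4×1000 + 9×100 + 8×10 + 7 = 4987 (decimal)
Convert 正 (tally marks) → 5 (decimal)
Compute 4987 mod 5 = 2
2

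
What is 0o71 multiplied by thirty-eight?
Convert 0o71 (octal) → 7×8 + 1 = 57 (decimal)
Convert thirty-eight (English words) → 38 (decimal)
Compute 57 × 38 = 2166
2166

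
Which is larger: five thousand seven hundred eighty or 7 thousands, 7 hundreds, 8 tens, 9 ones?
Convert five thousand seven hundred eighty (English words) → 5×1000 + 7×100 + 80 = 5780 (decimal)
Convert 7 thousands, 7 hundreds, 8 tens, 9 ones (place-value notation) → 7×1000 + 7×100 + 8×10 + 9 = 7789 (decimal)
Compare 5780 vs 7789: larger = 7789
7789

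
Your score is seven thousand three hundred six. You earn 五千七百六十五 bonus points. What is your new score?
Convert seven thousand three hundred six (English words) → 7×1000 + 3×100 + 6 = 7306 (decimal)
Convert 五千七百六十五 (Chinese numeral) → 5×1000 + 7×100 + 6×10 + 5 = 5765 (decimal)
Compute 7306 + 5765 = 13071
13071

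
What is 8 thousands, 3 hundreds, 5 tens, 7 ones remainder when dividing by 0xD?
Convert 8 thousands, 3 hundreds, 5 tens, 7 ones (place-value notation) → 8×1000 + 3×100 + 5×10 + 7 = 8357 (decimal)
Convert 0xD (hexadecimal) → 13 (decimal)
Compute 8357 mod 13 = 11
11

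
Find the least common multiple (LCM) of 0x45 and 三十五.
Convert 0x45 (hexadecimal) → 4×16 + 5 = 69 (decimal)
Convert 三十五 (Chinese numeral) → 3×10 + 5 = 35 (decimal)
Compute lcm(69, 35) = 2415
2415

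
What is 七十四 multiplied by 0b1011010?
Convert 七十四 (Chinese numeral) → 7×10 + 4 = 74 (decimal)
Convert 0b1011010 (binary) → 64 + 16 + 8 + 2 = 90 (decimal)
Compute 74 × 90 = 6660
6660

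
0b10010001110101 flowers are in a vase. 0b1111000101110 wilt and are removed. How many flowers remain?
Convert 0b10010001110101 (binary) → 8192 + 1024 + 64 + 32 + 16 + 4 + 1 = 9333 (decimal)
Convert 0b1111000101110 (binary) → 4096 + 2048 + 1024 + 512 + 32 + 8 + 4 + 2 = 7726 (decimal)
Compute 9333 - 7726 = 1607
1607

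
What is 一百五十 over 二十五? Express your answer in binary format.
Convert 一百五十 (Chinese numeral) → 1×100 + 5×10 = 150 (decimal)
Convert 二十五 (Chinese numeral) → 2×10 + 5 = 25 (decimal)
Compute 150 ÷ 25 = 6
Convert 6 (decimal) → 6 = 4 + 2 → 0b110 (binary)
0b110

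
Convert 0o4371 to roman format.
Convert 0o4371 (octal) → 4×512 + 3×64 + 7×8 + 1 = 2297 (decimal)
Convert 2297 (decimal) → 2297 = 1000 + 1000 + 100 + 100 + 90 + 5 + 1 + 1 → MMCCXCVII (Roman numeral)
MMCCXCVII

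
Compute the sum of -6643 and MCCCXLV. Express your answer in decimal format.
Convert MCCCXLV (Roman numeral) → 1000 + 100 + 100 + 100 + 40 + 5 = 1345 (decimal)
Compute -6643 + 1345 = -5298
-5298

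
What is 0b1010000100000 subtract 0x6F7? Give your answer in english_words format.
Convert 0b1010000100000 (binary) → 4096 + 1024 + 32 = 5152 (decimal)
Convert 0x6F7 (hexadecimal) → 6×256 + 15×16 + 7 = 1783 (decimal)
Compute 5152 - 1783 = 3369
Convert 3369 (decimal) → 3369 = 3×1000 + 3×100 + 69 → three thousand three hundred sixty-nine (English words)
three thousand three hundred sixty-nine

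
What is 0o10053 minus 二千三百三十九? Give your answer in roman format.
Convert 0o10053 (octal) → 1×4096 + 5×8 + 3 = 4139 (decimal)
Convert 二千三百三十九 (Chinese numeral) → 2×1000 + 3×100 + 3×10 + 9 = 2339 (decimal)
Compute 4139 - 2339 = 1800
Convert 1800 (decimal) → 1800 = 1000 + 500 + 100 + 100 + 100 → MDCCC (Roman numeral)
MDCCC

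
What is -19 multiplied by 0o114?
Convert 0o114 (octal) → 1×64 + 1×8 + 4 = 76 (decimal)
Compute -19 × 76 = -1444
-1444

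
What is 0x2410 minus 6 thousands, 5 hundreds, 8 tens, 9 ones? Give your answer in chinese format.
Convert 0x2410 (hexadecimal) → 2×4096 + 4×256 + 1×16 = 9232 (decimal)
Convert 6 thousands, 5 hundreds, 8 tens, 9 ones (place-value notation) → 6×1000 + 5×100 + 8×10 + 9 = 6589 (decimal)
Compute 9232 - 6589 = 2643
Convert 2643 (decimal) → 2643 = 2×1000 + 6×100 + 4×10 + 3 → 二千六百四十三 (Chinese numeral)
二千六百四十三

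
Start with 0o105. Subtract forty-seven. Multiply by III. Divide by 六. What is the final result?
Convert 0o105 (octal) → 1×64 + 5 = 69 (decimal)
Start: 69
Convert forty-seven (English words) → 47 (decimal)
69 - 47 = 22
Convert III (Roman numeral) → 1 + 1 + 1 = 3 (decimal)
22 × 3 = 66
Convert 六 (Chinese numeral) → 6 (decimal)
66 ÷ 6 = 11
11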